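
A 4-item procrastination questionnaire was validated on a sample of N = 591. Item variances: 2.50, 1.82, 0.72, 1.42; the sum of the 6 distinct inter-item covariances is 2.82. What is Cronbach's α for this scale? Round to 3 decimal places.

Σσᵢ² = 2.50 + 1.82 + 0.72 + 1.42 = 6.46
Sum of distinct covariances = 2.82
σ²_total = Σσᵢ² + 2·Σcov = 6.46 + 2 × 2.82 = 12.10
α = (4/3)·(1 − 6.46/12.10) = 0.621

α = 0.621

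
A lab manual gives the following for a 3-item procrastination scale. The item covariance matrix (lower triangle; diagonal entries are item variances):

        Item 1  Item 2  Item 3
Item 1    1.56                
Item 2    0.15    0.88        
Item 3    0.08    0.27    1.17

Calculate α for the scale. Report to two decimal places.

α = 0.33

ΣVar(i) = 1.56 + 0.88 + 1.17 = 3.61
Sum of the distinct covariances = 0.50
σ²_T = 3.61 + 2 × 0.50 = 4.61
α = (k/(k−1))·(1 − ΣVar(i)/σ²_T) = (3/2)·(1 − 3.61/4.61) = 0.33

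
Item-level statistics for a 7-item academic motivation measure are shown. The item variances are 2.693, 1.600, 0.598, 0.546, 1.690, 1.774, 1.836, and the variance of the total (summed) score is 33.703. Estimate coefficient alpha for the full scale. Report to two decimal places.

coefficient alpha = 0.79

Σσᵢ² = 2.693 + 1.600 + 0.598 + 0.546 + 1.690 + 1.774 + 1.836 = 10.737
α = (k/(k−1))·(1 − Σσᵢ²/Var(T)) = (7/6)·(1 − 10.737/33.703) = 0.79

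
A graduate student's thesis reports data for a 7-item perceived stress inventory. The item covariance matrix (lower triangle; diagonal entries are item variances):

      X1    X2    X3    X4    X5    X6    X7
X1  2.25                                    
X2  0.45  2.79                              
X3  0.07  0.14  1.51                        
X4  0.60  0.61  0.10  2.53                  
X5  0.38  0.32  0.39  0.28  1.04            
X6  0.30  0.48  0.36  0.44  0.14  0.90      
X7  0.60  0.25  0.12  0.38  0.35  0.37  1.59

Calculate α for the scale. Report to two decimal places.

ΣVar(i) = 2.25 + 2.79 + 1.51 + 2.53 + 1.04 + 0.90 + 1.59 = 12.61
Sum of the distinct covariances = 7.13
total variance = 12.61 + 2 × 7.13 = 26.87
α = (k/(k−1))·(1 − ΣVar(i)/total variance) = (7/6)·(1 − 12.61/26.87) = 0.62

α = 0.62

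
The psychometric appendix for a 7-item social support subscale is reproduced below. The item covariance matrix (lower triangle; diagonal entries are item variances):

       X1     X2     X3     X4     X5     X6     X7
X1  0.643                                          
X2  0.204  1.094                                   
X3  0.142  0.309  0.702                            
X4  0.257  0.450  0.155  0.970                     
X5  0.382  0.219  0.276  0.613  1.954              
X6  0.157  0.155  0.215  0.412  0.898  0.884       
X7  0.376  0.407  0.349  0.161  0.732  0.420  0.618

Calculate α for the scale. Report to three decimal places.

α = 0.793

ΣVar(i) = 0.643 + 1.094 + 0.702 + 0.970 + 1.954 + 0.884 + 0.618 = 6.865
Sum of off-diagonal covariances = 7.289
σ²_total = 6.865 + 2 × 7.289 = 21.443
α = (k/(k−1))·(1 − ΣVar(i)/σ²_total) = (7/6)·(1 − 6.865/21.443) = 0.793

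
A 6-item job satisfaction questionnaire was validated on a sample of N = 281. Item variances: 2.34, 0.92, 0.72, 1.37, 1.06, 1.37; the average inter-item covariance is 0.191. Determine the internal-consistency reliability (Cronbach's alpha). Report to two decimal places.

Cronbach's alpha = 0.51

ΣVar(i) = 2.34 + 0.92 + 0.72 + 1.37 + 1.06 + 1.37 = 7.78
Sum of the 15 distinct covariances = 15 × 0.191 = 2.865
total variance = ΣVar(i) + 2·Σcov = 7.78 + 2 × 2.865 = 13.510
α = (6/5)·(1 − 7.78/13.510) = 0.51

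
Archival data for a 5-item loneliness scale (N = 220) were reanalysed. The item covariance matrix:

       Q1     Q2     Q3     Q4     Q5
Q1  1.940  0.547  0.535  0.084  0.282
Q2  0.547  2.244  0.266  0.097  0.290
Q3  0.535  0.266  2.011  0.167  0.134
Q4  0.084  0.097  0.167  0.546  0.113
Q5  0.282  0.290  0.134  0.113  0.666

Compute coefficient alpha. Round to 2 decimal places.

α = 0.51

ΣVar(i) = 1.940 + 2.244 + 2.011 + 0.546 + 0.666 = 7.407
Σ_{i<j} σ_ij = 2.515
Var(T) = 7.407 + 2 × 2.515 = 12.437
α = (k/(k−1))·(1 − ΣVar(i)/Var(T)) = (5/4)·(1 − 7.407/12.437) = 0.51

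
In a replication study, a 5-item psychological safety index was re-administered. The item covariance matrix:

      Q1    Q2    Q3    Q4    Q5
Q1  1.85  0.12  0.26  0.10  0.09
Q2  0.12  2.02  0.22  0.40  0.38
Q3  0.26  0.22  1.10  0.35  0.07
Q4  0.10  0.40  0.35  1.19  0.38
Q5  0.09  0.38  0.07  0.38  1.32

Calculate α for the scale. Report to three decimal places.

α = 0.485

ΣVar(i) = 1.85 + 2.02 + 1.10 + 1.19 + 1.32 = 7.48
Sum of the distinct covariances = 2.37
Var(T) = 7.48 + 2 × 2.37 = 12.22
α = (k/(k−1))·(1 − ΣVar(i)/Var(T)) = (5/4)·(1 − 7.48/12.22) = 0.485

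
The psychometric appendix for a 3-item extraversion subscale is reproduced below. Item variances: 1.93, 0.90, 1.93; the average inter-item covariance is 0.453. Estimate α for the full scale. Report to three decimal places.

α = 0.545

Σσᵢ² = 1.93 + 0.90 + 1.93 = 4.76
Sum of the 3 distinct covariances = 3 × 0.453 = 1.359
total variance = Σσᵢ² + 2·Σcov = 4.76 + 2 × 1.359 = 7.478
α = (3/2)·(1 − 4.76/7.478) = 0.545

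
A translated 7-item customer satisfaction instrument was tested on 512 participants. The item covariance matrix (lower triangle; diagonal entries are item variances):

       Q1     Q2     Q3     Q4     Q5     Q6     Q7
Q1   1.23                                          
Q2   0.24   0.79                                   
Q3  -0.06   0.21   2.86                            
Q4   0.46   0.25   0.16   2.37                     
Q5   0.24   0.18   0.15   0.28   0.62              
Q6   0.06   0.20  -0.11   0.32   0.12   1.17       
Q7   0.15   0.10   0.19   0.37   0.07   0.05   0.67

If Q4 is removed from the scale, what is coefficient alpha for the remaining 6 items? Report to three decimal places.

Remaining items: Q1, Q2, Q3, Q5, Q6, Q7 (k = 6).
sum of item variances = 1.23 + 0.79 + 2.86 + 0.62 + 1.17 + 0.67 = 7.34
Var(T) = 7.34 + 2 × 1.79 = 10.92
α (item deleted) = (6/5)·(1 − 7.34/10.92) = 0.393

coefficient alpha = 0.393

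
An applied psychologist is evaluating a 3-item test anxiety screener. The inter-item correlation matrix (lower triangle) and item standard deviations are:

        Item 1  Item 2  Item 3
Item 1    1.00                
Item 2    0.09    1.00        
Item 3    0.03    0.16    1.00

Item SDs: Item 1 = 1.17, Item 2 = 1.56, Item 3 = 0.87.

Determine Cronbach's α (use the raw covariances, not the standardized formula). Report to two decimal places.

Cronbach's α = 0.23

Σσ²ᵢ = 1.17² + 1.56² + 0.87² = 4.5594
Covariances σ_ij = r_ij · s_i · s_j:
  σ(Item 1,Item 2) = 0.09 × 1.17 × 1.56 = 0.1643
  σ(Item 1,Item 3) = 0.03 × 1.17 × 0.87 = 0.0305
  σ(Item 2,Item 3) = 0.16 × 1.56 × 0.87 = 0.2172
σ²_T = Σσ²ᵢ + 2·Σσ_ij = 4.5594 + 2 × 0.4120 = 5.3834
α = (3/2)·(1 − 4.5594/5.3834) = 0.23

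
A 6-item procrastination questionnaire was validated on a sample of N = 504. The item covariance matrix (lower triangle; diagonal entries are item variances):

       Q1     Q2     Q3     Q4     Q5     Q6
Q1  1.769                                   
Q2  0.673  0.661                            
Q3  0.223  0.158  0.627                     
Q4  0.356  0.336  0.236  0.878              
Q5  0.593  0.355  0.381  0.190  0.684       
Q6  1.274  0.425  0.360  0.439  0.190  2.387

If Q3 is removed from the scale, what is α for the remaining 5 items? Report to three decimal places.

Remaining items: Q1, Q2, Q4, Q5, Q6 (k = 5).
ΣVar(i) = 1.769 + 0.661 + 0.878 + 0.684 + 2.387 = 6.379
σ²_total = 6.379 + 2 × 4.831 = 16.041
α (item deleted) = (5/4)·(1 − 6.379/16.041) = 0.753

α = 0.753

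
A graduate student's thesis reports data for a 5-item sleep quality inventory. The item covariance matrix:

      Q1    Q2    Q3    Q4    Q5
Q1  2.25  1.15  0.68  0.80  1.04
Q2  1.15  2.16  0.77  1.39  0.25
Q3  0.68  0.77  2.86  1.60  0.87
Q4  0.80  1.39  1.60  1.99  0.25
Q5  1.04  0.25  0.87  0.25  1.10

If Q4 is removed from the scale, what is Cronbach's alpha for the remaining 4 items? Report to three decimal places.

Remaining items: Q1, Q2, Q3, Q5 (k = 4).
sum of item variances = 2.25 + 2.16 + 2.86 + 1.10 = 8.37
σ²_total = 8.37 + 2 × 4.76 = 17.89
α (item deleted) = (4/3)·(1 − 8.37/17.89) = 0.710

Cronbach's alpha = 0.710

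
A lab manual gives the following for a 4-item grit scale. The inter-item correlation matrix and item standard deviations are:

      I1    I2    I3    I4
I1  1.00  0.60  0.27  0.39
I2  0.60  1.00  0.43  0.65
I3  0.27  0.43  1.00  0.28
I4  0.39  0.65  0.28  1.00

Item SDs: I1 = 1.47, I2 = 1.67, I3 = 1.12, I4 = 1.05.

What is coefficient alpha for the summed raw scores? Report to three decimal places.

Σσ²ᵢ = 1.47² + 1.67² + 1.12² + 1.05² = 7.3067
Covariances σ_ij = r_ij · s_i · s_j:
  σ(I1,I2) = 0.60 × 1.47 × 1.67 = 1.4729
  σ(I1,I3) = 0.27 × 1.47 × 1.12 = 0.4445
  σ(I1,I4) = 0.39 × 1.47 × 1.05 = 0.6020
  σ(I2,I3) = 0.43 × 1.67 × 1.12 = 0.8043
  σ(I2,I4) = 0.65 × 1.67 × 1.05 = 1.1398
  σ(I3,I4) = 0.28 × 1.12 × 1.05 = 0.3293
σ²_T = Σσ²ᵢ + 2·Σσ_ij = 7.3067 + 2 × 4.7928 = 16.8923
α = (4/3)·(1 − 7.3067/16.8923) = 0.757

coefficient alpha = 0.757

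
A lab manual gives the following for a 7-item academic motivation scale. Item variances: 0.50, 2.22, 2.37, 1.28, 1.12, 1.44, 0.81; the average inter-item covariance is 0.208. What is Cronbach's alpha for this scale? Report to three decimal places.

α = 0.552

ΣVar(i) = 0.50 + 2.22 + 2.37 + 1.28 + 1.12 + 1.44 + 0.81 = 9.74
Sum of the 21 distinct covariances = 21 × 0.208 = 4.368
σ²_total = ΣVar(i) + 2·Σcov = 9.74 + 2 × 4.368 = 18.476
α = (7/6)·(1 − 9.74/18.476) = 0.552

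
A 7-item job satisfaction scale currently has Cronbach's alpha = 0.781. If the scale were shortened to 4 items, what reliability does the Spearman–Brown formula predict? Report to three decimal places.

predicted reliability = 0.671

Length factor m = 4/7 = 0.5714
α' = m·α / (1 − (1−m)·α)
   = 4/7 × 0.781 / (1 − (1 − 4/7) × 0.781)
   = 0.4463 / 0.6653 = 0.671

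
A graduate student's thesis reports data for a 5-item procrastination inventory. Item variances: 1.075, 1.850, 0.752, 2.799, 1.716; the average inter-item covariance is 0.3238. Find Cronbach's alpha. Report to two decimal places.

sum of item variances = 1.075 + 1.850 + 0.752 + 2.799 + 1.716 = 8.192
Sum of the 10 distinct covariances = 10 × 0.3238 = 3.2380
σ²_T = sum of item variances + 2·Σcov = 8.192 + 2 × 3.2380 = 14.6680
α = (5/4)·(1 − 8.192/14.6680) = 0.55

α = 0.55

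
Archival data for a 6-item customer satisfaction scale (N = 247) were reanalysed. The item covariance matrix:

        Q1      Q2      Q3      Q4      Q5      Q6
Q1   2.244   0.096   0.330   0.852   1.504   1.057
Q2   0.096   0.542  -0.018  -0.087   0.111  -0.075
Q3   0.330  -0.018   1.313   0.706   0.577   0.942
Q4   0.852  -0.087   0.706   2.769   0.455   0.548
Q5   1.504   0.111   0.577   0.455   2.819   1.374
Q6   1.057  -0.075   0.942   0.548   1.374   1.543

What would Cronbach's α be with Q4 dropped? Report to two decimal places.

Cronbach's α = 0.73

Remaining items: Q1, Q2, Q3, Q5, Q6 (k = 5).
sum of item variances = 2.244 + 0.542 + 1.313 + 2.819 + 1.543 = 8.461
σ²_T = 8.461 + 2 × 5.898 = 20.257
α (item deleted) = (5/4)·(1 − 8.461/20.257) = 0.73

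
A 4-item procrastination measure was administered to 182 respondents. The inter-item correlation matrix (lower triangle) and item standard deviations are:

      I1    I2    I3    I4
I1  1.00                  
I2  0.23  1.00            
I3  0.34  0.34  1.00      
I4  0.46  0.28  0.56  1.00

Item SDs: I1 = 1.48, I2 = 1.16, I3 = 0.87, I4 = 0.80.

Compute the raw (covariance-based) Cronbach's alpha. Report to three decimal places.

Cronbach's alpha = 0.653

Σσ²ᵢ = 1.48² + 1.16² + 0.87² + 0.80² = 4.9329
Covariances σ_ij = r_ij · s_i · s_j:
  σ(I1,I2) = 0.23 × 1.48 × 1.16 = 0.3949
  σ(I1,I3) = 0.34 × 1.48 × 0.87 = 0.4378
  σ(I1,I4) = 0.46 × 1.48 × 0.80 = 0.5446
  σ(I2,I3) = 0.34 × 1.16 × 0.87 = 0.3431
  σ(I2,I4) = 0.28 × 1.16 × 0.80 = 0.2598
  σ(I3,I4) = 0.56 × 0.87 × 0.80 = 0.3898
σ²_T = Σσ²ᵢ + 2·Σσ_ij = 4.9329 + 2 × 2.3700 = 9.6729
α = (4/3)·(1 − 4.9329/9.6729) = 0.653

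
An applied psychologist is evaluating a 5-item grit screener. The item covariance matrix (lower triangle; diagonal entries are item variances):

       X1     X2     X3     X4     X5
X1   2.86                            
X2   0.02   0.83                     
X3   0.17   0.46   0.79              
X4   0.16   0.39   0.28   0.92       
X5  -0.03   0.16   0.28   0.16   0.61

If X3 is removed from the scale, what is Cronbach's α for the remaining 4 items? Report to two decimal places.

α = 0.33

Remaining items: X1, X2, X4, X5 (k = 4).
Σσᵢ² = 2.86 + 0.83 + 0.92 + 0.61 = 5.22
σ²_total = 5.22 + 2 × 0.86 = 6.94
α (item deleted) = (4/3)·(1 − 5.22/6.94) = 0.33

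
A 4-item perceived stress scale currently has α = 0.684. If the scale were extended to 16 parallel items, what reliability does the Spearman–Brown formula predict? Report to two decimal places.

Length factor m = 16/4 = 4.0000
α' = m·α / (1 + (m−1)·α)
   = 16/4 × 0.684 / (1 + (16/4 − 1) × 0.684)
   = 2.7360 / 3.0520 = 0.90

predicted reliability = 0.90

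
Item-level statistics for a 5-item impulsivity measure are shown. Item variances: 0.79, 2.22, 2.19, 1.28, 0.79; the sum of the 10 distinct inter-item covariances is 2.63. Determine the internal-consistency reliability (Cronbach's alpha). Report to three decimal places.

Σσ²ᵢ = 0.79 + 2.22 + 2.19 + 1.28 + 0.79 = 7.27
Sum of distinct covariances = 2.63
Var(T) = Σσ²ᵢ + 2·Σcov = 7.27 + 2 × 2.63 = 12.53
α = (5/4)·(1 − 7.27/12.53) = 0.525

α = 0.525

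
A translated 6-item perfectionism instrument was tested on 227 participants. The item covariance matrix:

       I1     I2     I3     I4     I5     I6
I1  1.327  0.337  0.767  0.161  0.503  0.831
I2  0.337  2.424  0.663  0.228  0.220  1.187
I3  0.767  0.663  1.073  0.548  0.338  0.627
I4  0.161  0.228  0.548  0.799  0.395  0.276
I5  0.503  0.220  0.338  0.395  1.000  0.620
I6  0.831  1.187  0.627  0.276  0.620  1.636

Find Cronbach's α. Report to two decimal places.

α = 0.78

sum of item variances = 1.327 + 2.424 + 1.073 + 0.799 + 1.000 + 1.636 = 8.259
Σ_{i<j} σ_ij = 7.701
σ²_T = 8.259 + 2 × 7.701 = 23.661
α = (k/(k−1))·(1 − sum of item variances/σ²_T) = (6/5)·(1 − 8.259/23.661) = 0.78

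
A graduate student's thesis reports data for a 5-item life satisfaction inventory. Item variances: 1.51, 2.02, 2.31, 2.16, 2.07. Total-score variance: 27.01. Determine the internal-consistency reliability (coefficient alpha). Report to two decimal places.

Σσ²ᵢ = 1.51 + 2.02 + 2.31 + 2.16 + 2.07 = 10.07
α = (k/(k−1))·(1 − Σσ²ᵢ/total variance) = (5/4)·(1 − 10.07/27.01) = 0.78

α = 0.78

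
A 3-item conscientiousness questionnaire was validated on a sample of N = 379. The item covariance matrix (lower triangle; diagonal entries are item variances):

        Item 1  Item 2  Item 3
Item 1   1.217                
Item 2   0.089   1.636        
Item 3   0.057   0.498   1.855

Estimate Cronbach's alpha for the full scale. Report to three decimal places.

Σσ²ᵢ = 1.217 + 1.636 + 1.855 = 4.708
Sum of the distinct covariances = 0.644
Var(T) = 4.708 + 2 × 0.644 = 5.996
α = (k/(k−1))·(1 − Σσ²ᵢ/Var(T)) = (3/2)·(1 − 4.708/5.996) = 0.322

Cronbach's alpha = 0.322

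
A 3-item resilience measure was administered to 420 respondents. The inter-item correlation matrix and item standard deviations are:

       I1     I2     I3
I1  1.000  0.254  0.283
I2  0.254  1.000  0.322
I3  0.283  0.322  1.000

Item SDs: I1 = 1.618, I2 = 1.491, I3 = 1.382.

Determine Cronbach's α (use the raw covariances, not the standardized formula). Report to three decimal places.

α = 0.542

Σσ²ᵢ = 1.618² + 1.491² + 1.382² = 6.7509
Covariances σ_ij = r_ij · s_i · s_j:
  σ(I1,I2) = 0.254 × 1.618 × 1.491 = 0.6128
  σ(I1,I3) = 0.283 × 1.618 × 1.382 = 0.6328
  σ(I2,I3) = 0.322 × 1.491 × 1.382 = 0.6635
σ²_T = Σσ²ᵢ + 2·Σσ_ij = 6.7509 + 2 × 1.9091 = 10.5691
α = (3/2)·(1 − 6.7509/10.5691) = 0.542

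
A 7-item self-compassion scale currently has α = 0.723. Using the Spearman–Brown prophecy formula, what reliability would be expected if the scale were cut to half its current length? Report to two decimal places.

predicted reliability = 0.57

Length factor m = 1/2
α' = m·α / (1 − (1−m)·α)
   = 1/2 × 0.723 / (1 − (1 − 1/2) × 0.723)
   = 0.3615 / 0.6385 = 0.57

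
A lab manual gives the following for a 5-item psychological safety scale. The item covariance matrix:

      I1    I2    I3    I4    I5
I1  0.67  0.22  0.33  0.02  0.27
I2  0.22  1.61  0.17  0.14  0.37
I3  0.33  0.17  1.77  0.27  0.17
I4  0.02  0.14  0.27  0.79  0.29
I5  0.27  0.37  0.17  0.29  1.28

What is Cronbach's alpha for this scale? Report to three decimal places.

α = 0.530

ΣVar(i) = 0.67 + 1.61 + 1.77 + 0.79 + 1.28 = 6.12
Σ_{i<j} σ_ij = 2.25
σ²_total = 6.12 + 2 × 2.25 = 10.62
α = (k/(k−1))·(1 − ΣVar(i)/σ²_total) = (5/4)·(1 − 6.12/10.62) = 0.530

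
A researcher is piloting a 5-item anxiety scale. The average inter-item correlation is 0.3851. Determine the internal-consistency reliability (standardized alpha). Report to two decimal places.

Standardized α = k·r̄ / (1 + (k−1)·r̄) = 5 × 0.3851 / (1 + 4 × 0.3851)
  = 1.9255 / 2.5404 = 0.76

standardized alpha = 0.76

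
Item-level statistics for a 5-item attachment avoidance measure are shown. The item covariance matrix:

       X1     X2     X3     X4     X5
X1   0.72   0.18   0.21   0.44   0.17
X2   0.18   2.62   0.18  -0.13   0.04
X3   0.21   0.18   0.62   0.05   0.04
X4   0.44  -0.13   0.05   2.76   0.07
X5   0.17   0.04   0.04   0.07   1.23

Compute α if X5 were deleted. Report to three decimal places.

α = 0.289

Remaining items: X1, X2, X3, X4 (k = 4).
sum of item variances = 0.72 + 2.62 + 0.62 + 2.76 = 6.72
Var(T) = 6.72 + 2 × 0.93 = 8.58
α (item deleted) = (4/3)·(1 − 6.72/8.58) = 0.289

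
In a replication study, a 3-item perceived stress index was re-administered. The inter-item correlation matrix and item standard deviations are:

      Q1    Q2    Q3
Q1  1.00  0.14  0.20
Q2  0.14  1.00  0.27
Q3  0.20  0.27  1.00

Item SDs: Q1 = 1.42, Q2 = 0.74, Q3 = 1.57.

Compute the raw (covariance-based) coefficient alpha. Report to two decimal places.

Σσ²ᵢ = 1.42² + 0.74² + 1.57² = 5.0289
Covariances σ_ij = r_ij · s_i · s_j:
  σ(Q1,Q2) = 0.14 × 1.42 × 0.74 = 0.1471
  σ(Q1,Q3) = 0.20 × 1.42 × 1.57 = 0.4459
  σ(Q2,Q3) = 0.27 × 0.74 × 1.57 = 0.3137
σ²_T = Σσ²ᵢ + 2·Σσ_ij = 5.0289 + 2 × 0.9067 = 6.8423
α = (3/2)·(1 − 5.0289/6.8423) = 0.40

α = 0.40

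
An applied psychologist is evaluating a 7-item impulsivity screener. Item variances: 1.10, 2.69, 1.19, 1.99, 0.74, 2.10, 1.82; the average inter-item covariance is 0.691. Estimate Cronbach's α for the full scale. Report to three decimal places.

Cronbach's α = 0.833

ΣVar(i) = 1.10 + 2.69 + 1.19 + 1.99 + 0.74 + 2.10 + 1.82 = 11.63
Sum of the 21 distinct covariances = 21 × 0.691 = 14.511
Var(T) = ΣVar(i) + 2·Σcov = 11.63 + 2 × 14.511 = 40.652
α = (7/6)·(1 − 11.63/40.652) = 0.833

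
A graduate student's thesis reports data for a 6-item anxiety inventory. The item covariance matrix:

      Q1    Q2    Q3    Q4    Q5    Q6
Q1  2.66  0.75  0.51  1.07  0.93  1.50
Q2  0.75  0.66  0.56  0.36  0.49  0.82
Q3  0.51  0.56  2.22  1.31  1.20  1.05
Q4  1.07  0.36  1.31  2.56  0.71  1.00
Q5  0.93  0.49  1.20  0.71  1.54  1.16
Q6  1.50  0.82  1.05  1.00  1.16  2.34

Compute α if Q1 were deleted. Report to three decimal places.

Remaining items: Q2, Q3, Q4, Q5, Q6 (k = 5).
sum of item variances = 0.66 + 2.22 + 2.56 + 1.54 + 2.34 = 9.32
σ²_total = 9.32 + 2 × 8.66 = 26.64
α (item deleted) = (5/4)·(1 − 9.32/26.64) = 0.813

α = 0.813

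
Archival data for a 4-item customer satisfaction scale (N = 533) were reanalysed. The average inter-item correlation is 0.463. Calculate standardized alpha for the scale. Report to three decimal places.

Standardized α = k·r̄ / (1 + (k−1)·r̄) = 4 × 0.463 / (1 + 3 × 0.463)
  = 1.8520 / 2.3890 = 0.775

α = 0.775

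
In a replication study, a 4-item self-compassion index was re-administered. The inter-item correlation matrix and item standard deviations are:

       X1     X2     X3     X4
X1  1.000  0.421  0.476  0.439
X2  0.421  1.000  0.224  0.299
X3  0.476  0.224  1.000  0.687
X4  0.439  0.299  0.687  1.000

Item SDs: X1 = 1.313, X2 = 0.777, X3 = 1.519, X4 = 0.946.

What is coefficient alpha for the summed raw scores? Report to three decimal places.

Σσ²ᵢ = 1.313² + 0.777² + 1.519² + 0.946² = 5.5300
Covariances σ_ij = r_ij · s_i · s_j:
  σ(X1,X2) = 0.421 × 1.313 × 0.777 = 0.4295
  σ(X1,X3) = 0.476 × 1.313 × 1.519 = 0.9494
  σ(X1,X4) = 0.439 × 1.313 × 0.946 = 0.5453
  σ(X2,X3) = 0.224 × 0.777 × 1.519 = 0.2644
  σ(X2,X4) = 0.299 × 0.777 × 0.946 = 0.2198
  σ(X3,X4) = 0.687 × 1.519 × 0.946 = 0.9872
σ²_T = Σσ²ᵢ + 2·Σσ_ij = 5.5300 + 2 × 3.3956 = 12.3212
α = (4/3)·(1 − 5.5300/12.3212) = 0.735

α = 0.735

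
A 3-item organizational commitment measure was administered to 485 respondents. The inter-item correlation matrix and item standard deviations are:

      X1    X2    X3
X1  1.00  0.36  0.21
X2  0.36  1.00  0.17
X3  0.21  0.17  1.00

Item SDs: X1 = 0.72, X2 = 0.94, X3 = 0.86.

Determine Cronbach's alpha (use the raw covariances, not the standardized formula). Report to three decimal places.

α = 0.485

Σσ²ᵢ = 0.72² + 0.94² + 0.86² = 2.1416
Covariances σ_ij = r_ij · s_i · s_j:
  σ(X1,X2) = 0.36 × 0.72 × 0.94 = 0.2436
  σ(X1,X3) = 0.21 × 0.72 × 0.86 = 0.1300
  σ(X2,X3) = 0.17 × 0.94 × 0.86 = 0.1374
σ²_T = Σσ²ᵢ + 2·Σσ_ij = 2.1416 + 2 × 0.5110 = 3.1636
α = (3/2)·(1 − 2.1416/3.1636) = 0.485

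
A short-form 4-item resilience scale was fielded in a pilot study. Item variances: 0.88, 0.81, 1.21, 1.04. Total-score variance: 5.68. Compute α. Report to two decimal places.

Σσ²ᵢ = 0.88 + 0.81 + 1.21 + 1.04 = 3.94
α = (k/(k−1))·(1 − Σσ²ᵢ/total variance) = (4/3)·(1 − 3.94/5.68) = 0.41

α = 0.41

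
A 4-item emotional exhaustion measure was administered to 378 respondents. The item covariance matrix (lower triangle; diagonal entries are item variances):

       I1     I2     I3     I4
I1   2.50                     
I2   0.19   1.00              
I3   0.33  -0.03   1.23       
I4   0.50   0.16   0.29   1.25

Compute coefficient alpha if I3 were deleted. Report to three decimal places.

α = 0.395

Remaining items: I1, I2, I4 (k = 3).
Σσᵢ² = 2.50 + 1.00 + 1.25 = 4.75
Var(T) = 4.75 + 2 × 0.85 = 6.45
α (item deleted) = (3/2)·(1 − 4.75/6.45) = 0.395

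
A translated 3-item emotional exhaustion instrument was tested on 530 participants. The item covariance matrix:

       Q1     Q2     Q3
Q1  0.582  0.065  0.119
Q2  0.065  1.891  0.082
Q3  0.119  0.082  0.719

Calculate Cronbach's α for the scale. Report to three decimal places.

α = 0.214

Σσᵢ² = 0.582 + 1.891 + 0.719 = 3.192
Sum of the distinct covariances = 0.266
σ²_T = 3.192 + 2 × 0.266 = 3.724
α = (k/(k−1))·(1 − Σσᵢ²/σ²_T) = (3/2)·(1 − 3.192/3.724) = 0.214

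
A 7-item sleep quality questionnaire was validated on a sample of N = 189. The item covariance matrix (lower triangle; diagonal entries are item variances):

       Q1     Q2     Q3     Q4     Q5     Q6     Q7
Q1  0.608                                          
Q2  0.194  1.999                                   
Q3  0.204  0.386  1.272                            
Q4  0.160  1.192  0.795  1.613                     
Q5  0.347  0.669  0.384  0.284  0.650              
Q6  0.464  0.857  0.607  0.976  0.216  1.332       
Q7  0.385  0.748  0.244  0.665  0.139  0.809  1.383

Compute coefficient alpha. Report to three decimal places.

coefficient alpha = 0.826

ΣVar(i) = 0.608 + 1.999 + 1.272 + 1.613 + 0.650 + 1.332 + 1.383 = 8.857
Sum of the distinct covariances = 10.725
σ²_T = 8.857 + 2 × 10.725 = 30.307
α = (k/(k−1))·(1 − ΣVar(i)/σ²_T) = (7/6)·(1 − 8.857/30.307) = 0.826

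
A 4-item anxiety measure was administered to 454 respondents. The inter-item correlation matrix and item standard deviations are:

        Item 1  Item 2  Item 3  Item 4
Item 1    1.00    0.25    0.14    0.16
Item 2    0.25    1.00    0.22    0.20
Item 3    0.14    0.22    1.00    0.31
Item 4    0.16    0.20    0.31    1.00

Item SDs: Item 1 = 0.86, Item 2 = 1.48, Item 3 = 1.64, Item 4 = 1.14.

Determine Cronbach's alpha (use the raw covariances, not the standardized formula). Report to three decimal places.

Σσ²ᵢ = 0.86² + 1.48² + 1.64² + 1.14² = 6.9192
Covariances σ_ij = r_ij · s_i · s_j:
  σ(Item 1,Item 2) = 0.25 × 0.86 × 1.48 = 0.3182
  σ(Item 1,Item 3) = 0.14 × 0.86 × 1.64 = 0.1975
  σ(Item 1,Item 4) = 0.16 × 0.86 × 1.14 = 0.1569
  σ(Item 2,Item 3) = 0.22 × 1.48 × 1.64 = 0.5340
  σ(Item 2,Item 4) = 0.20 × 1.48 × 1.14 = 0.3374
  σ(Item 3,Item 4) = 0.31 × 1.64 × 1.14 = 0.5796
σ²_T = Σσ²ᵢ + 2·Σσ_ij = 6.9192 + 2 × 2.1236 = 11.1664
α = (4/3)·(1 − 6.9192/11.1664) = 0.507

α = 0.507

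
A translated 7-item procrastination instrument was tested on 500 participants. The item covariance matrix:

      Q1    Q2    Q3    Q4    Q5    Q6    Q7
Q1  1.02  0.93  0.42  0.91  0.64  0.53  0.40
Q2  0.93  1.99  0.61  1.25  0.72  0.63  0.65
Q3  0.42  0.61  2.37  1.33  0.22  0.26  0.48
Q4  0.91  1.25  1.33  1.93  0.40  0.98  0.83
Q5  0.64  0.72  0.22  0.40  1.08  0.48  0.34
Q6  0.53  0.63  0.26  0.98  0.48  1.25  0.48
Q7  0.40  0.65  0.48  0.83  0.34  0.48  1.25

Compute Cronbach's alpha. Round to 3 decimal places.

Σσ²ᵢ = 1.02 + 1.99 + 2.37 + 1.93 + 1.08 + 1.25 + 1.25 = 10.89
Sum of the distinct covariances = 13.49
Var(T) = 10.89 + 2 × 13.49 = 37.87
α = (k/(k−1))·(1 − Σσ²ᵢ/Var(T)) = (7/6)·(1 − 10.89/37.87) = 0.831

α = 0.831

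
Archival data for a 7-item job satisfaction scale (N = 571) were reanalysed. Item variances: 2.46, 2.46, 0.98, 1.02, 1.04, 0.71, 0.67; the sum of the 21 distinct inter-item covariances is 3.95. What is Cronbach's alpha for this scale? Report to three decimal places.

α = 0.535

Σσ²ᵢ = 2.46 + 2.46 + 0.98 + 1.02 + 1.04 + 0.71 + 0.67 = 9.34
Sum of distinct covariances = 3.95
total variance = Σσ²ᵢ + 2·Σcov = 9.34 + 2 × 3.95 = 17.24
α = (7/6)·(1 − 9.34/17.24) = 0.535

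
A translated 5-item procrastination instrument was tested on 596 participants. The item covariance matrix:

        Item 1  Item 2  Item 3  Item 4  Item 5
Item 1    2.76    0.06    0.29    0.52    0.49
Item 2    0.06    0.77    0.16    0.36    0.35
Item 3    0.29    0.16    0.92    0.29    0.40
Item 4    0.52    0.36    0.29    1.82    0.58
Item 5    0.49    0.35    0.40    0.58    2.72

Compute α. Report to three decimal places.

α = 0.547

sum of item variances = 2.76 + 0.77 + 0.92 + 1.82 + 2.72 = 8.99
Sum of off-diagonal covariances = 3.50
σ²_total = 8.99 + 2 × 3.50 = 15.99
α = (k/(k−1))·(1 − sum of item variances/σ²_total) = (5/4)·(1 − 8.99/15.99) = 0.547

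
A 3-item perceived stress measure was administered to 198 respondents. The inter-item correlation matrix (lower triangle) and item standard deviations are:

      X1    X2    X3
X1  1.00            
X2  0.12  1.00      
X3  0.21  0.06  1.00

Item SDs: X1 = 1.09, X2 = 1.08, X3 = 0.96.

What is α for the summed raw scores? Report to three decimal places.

α = 0.308

Σσ²ᵢ = 1.09² + 1.08² + 0.96² = 3.2761
Covariances σ_ij = r_ij · s_i · s_j:
  σ(X1,X2) = 0.12 × 1.09 × 1.08 = 0.1413
  σ(X1,X3) = 0.21 × 1.09 × 0.96 = 0.2197
  σ(X2,X3) = 0.06 × 1.08 × 0.96 = 0.0622
σ²_T = Σσ²ᵢ + 2·Σσ_ij = 3.2761 + 2 × 0.4232 = 4.1225
α = (3/2)·(1 − 3.2761/4.1225) = 0.308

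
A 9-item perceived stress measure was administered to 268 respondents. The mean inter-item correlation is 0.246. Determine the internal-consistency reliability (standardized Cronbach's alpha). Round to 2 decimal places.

Standardized α = k·r̄ / (1 + (k−1)·r̄) = 9 × 0.246 / (1 + 8 × 0.246)
  = 2.2140 / 2.9680 = 0.75

standardized Cronbach's alpha = 0.75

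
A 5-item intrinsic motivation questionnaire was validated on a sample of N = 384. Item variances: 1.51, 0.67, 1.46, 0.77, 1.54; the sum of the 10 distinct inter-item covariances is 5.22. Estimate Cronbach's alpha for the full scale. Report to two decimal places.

α = 0.80

ΣVar(i) = 1.51 + 0.67 + 1.46 + 0.77 + 1.54 = 5.95
Sum of distinct covariances = 5.22
σ²_total = ΣVar(i) + 2·Σcov = 5.95 + 2 × 5.22 = 16.39
α = (5/4)·(1 − 5.95/16.39) = 0.80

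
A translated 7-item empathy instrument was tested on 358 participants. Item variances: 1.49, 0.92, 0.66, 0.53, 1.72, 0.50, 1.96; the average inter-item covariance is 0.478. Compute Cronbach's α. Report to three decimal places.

sum of item variances = 1.49 + 0.92 + 0.66 + 0.53 + 1.72 + 0.50 + 1.96 = 7.78
Sum of the 21 distinct covariances = 21 × 0.478 = 10.038
σ²_T = sum of item variances + 2·Σcov = 7.78 + 2 × 10.038 = 27.856
α = (7/6)·(1 − 7.78/27.856) = 0.841

α = 0.841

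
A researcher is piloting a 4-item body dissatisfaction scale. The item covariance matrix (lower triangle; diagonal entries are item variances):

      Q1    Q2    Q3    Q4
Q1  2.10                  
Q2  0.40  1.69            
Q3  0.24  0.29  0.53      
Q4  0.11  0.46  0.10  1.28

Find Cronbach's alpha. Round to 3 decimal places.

ΣVar(i) = 2.10 + 1.69 + 0.53 + 1.28 = 5.60
Sum of the distinct covariances = 1.60
σ²_total = 5.60 + 2 × 1.60 = 8.80
α = (k/(k−1))·(1 − ΣVar(i)/σ²_total) = (4/3)·(1 − 5.60/8.80) = 0.485

Cronbach's alpha = 0.485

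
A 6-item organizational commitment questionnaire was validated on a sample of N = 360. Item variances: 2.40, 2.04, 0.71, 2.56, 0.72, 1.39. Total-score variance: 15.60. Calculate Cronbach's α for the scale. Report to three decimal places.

Cronbach's α = 0.445

sum of item variances = 2.40 + 2.04 + 0.71 + 2.56 + 0.72 + 1.39 = 9.82
α = (k/(k−1))·(1 − sum of item variances/total variance) = (6/5)·(1 − 9.82/15.60) = 0.445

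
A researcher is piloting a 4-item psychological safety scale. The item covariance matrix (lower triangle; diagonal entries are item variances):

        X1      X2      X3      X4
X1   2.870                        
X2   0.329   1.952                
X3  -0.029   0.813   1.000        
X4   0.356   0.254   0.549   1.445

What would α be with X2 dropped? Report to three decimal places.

Remaining items: X1, X3, X4 (k = 3).
Σσᵢ² = 2.870 + 1.000 + 1.445 = 5.315
Var(T) = 5.315 + 2 × 0.876 = 7.067
α (item deleted) = (3/2)·(1 − 5.315/7.067) = 0.372

α = 0.372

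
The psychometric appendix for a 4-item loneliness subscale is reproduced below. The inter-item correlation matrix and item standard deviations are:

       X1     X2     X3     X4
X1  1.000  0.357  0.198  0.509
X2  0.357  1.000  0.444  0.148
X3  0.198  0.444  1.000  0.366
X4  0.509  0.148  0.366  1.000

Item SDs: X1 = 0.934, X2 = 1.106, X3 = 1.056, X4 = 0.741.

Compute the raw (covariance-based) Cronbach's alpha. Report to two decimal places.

α = 0.66

Σσ²ᵢ = 0.934² + 1.106² + 1.056² + 0.741² = 3.7598
Covariances σ_ij = r_ij · s_i · s_j:
  σ(X1,X2) = 0.357 × 0.934 × 1.106 = 0.3688
  σ(X1,X3) = 0.198 × 0.934 × 1.056 = 0.1953
  σ(X1,X4) = 0.509 × 0.934 × 0.741 = 0.3523
  σ(X2,X3) = 0.444 × 1.106 × 1.056 = 0.5186
  σ(X2,X4) = 0.148 × 1.106 × 0.741 = 0.1213
  σ(X3,X4) = 0.366 × 1.056 × 0.741 = 0.2864
σ²_T = Σσ²ᵢ + 2·Σσ_ij = 3.7598 + 2 × 1.8427 = 7.4452
α = (4/3)·(1 − 3.7598/7.4452) = 0.66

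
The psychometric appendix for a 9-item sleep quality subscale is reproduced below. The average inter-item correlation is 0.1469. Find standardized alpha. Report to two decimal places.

Standardized α = k·r̄ / (1 + (k−1)·r̄) = 9 × 0.1469 / (1 + 8 × 0.1469)
  = 1.3221 / 2.1752 = 0.61

standardized alpha = 0.61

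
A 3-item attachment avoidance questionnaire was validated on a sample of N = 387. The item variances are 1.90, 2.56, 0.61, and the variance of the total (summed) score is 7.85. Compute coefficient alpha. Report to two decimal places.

α = 0.53

sum of item variances = 1.90 + 2.56 + 0.61 = 5.07
α = (k/(k−1))·(1 − sum of item variances/total variance) = (3/2)·(1 − 5.07/7.85) = 0.53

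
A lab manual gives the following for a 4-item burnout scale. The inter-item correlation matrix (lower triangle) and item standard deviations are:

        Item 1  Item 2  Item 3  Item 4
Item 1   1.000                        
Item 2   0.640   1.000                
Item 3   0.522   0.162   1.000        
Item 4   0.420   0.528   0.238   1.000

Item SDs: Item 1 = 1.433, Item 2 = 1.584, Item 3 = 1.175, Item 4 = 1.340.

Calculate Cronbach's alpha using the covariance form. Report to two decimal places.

Cronbach's alpha = 0.75

Σσ²ᵢ = 1.433² + 1.584² + 1.175² + 1.340² = 7.7388
Covariances σ_ij = r_ij · s_i · s_j:
  σ(Item 1,Item 2) = 0.640 × 1.433 × 1.584 = 1.4527
  σ(Item 1,Item 3) = 0.522 × 1.433 × 1.175 = 0.8789
  σ(Item 1,Item 4) = 0.420 × 1.433 × 1.340 = 0.8065
  σ(Item 2,Item 3) = 0.162 × 1.584 × 1.175 = 0.3015
  σ(Item 2,Item 4) = 0.528 × 1.584 × 1.340 = 1.1207
  σ(Item 3,Item 4) = 0.238 × 1.175 × 1.340 = 0.3747
σ²_T = Σσ²ᵢ + 2·Σσ_ij = 7.7388 + 2 × 4.9350 = 17.6088
α = (4/3)·(1 − 7.7388/17.6088) = 0.75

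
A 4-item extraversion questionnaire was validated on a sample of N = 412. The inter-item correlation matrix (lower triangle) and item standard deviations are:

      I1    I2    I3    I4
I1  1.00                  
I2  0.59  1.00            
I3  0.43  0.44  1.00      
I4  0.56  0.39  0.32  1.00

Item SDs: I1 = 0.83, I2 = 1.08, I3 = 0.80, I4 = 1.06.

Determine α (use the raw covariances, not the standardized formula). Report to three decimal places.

α = 0.761

Σσ²ᵢ = 0.83² + 1.08² + 0.80² + 1.06² = 3.6189
Covariances σ_ij = r_ij · s_i · s_j:
  σ(I1,I2) = 0.59 × 0.83 × 1.08 = 0.5289
  σ(I1,I3) = 0.43 × 0.83 × 0.80 = 0.2855
  σ(I1,I4) = 0.56 × 0.83 × 1.06 = 0.4927
  σ(I2,I3) = 0.44 × 1.08 × 0.80 = 0.3802
  σ(I2,I4) = 0.39 × 1.08 × 1.06 = 0.4465
  σ(I3,I4) = 0.32 × 0.80 × 1.06 = 0.2714
σ²_T = Σσ²ᵢ + 2·Σσ_ij = 3.6189 + 2 × 2.4052 = 8.4293
α = (4/3)·(1 − 3.6189/8.4293) = 0.761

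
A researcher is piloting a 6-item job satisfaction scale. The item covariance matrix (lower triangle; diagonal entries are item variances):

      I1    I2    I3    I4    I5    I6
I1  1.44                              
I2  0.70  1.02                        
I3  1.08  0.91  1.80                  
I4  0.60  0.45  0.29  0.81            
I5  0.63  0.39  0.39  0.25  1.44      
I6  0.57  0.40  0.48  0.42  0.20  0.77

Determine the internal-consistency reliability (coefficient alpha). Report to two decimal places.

ΣVar(i) = 1.44 + 1.02 + 1.80 + 0.81 + 1.44 + 0.77 = 7.28
Σ_{i<j} σ_ij = 7.76
total variance = 7.28 + 2 × 7.76 = 22.80
α = (k/(k−1))·(1 − ΣVar(i)/total variance) = (6/5)·(1 − 7.28/22.80) = 0.82

α = 0.82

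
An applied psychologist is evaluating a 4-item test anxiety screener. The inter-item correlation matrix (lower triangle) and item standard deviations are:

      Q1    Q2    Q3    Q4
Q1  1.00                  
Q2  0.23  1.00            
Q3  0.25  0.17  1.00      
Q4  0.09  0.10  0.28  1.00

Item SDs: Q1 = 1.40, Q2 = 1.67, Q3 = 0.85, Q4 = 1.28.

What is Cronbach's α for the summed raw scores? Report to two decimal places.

Cronbach's α = 0.44

Σσ²ᵢ = 1.40² + 1.67² + 0.85² + 1.28² = 7.1098
Covariances σ_ij = r_ij · s_i · s_j:
  σ(Q1,Q2) = 0.23 × 1.40 × 1.67 = 0.5377
  σ(Q1,Q3) = 0.25 × 1.40 × 0.85 = 0.2975
  σ(Q1,Q4) = 0.09 × 1.40 × 1.28 = 0.1613
  σ(Q2,Q3) = 0.17 × 1.67 × 0.85 = 0.2413
  σ(Q2,Q4) = 0.10 × 1.67 × 1.28 = 0.2138
  σ(Q3,Q4) = 0.28 × 0.85 × 1.28 = 0.3046
σ²_T = Σσ²ᵢ + 2·Σσ_ij = 7.1098 + 2 × 1.7562 = 10.6222
α = (4/3)·(1 − 7.1098/10.6222) = 0.44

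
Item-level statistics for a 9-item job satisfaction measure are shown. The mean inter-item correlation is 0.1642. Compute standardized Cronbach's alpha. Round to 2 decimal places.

Standardized α = k·r̄ / (1 + (k−1)·r̄) = 9 × 0.1642 / (1 + 8 × 0.1642)
  = 1.4778 / 2.3136 = 0.64

α = 0.64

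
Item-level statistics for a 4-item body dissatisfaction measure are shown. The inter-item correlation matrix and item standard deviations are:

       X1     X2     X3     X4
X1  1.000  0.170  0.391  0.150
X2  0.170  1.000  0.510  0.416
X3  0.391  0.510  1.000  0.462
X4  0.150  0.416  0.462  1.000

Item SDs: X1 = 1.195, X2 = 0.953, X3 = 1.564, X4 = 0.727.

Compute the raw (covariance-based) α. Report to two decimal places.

α = 0.66

Σσ²ᵢ = 1.195² + 0.953² + 1.564² + 0.727² = 5.3109
Covariances σ_ij = r_ij · s_i · s_j:
  σ(X1,X2) = 0.170 × 1.195 × 0.953 = 0.1936
  σ(X1,X3) = 0.391 × 1.195 × 1.564 = 0.7308
  σ(X1,X4) = 0.150 × 1.195 × 0.727 = 0.1303
  σ(X2,X3) = 0.510 × 0.953 × 1.564 = 0.7602
  σ(X2,X4) = 0.416 × 0.953 × 0.727 = 0.2882
  σ(X3,X4) = 0.462 × 1.564 × 0.727 = 0.5253
σ²_T = Σσ²ᵢ + 2·Σσ_ij = 5.3109 + 2 × 2.6284 = 10.5677
α = (4/3)·(1 − 5.3109/10.5677) = 0.66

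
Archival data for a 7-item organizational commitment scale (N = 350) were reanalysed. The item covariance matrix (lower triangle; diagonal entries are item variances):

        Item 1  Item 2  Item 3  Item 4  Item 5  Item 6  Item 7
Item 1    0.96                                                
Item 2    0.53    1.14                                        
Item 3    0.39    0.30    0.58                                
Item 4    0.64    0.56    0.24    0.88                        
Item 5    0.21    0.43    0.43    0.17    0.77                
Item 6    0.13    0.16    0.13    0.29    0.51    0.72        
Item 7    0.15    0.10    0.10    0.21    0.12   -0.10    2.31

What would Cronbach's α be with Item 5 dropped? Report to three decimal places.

Remaining items: Item 1, Item 2, Item 3, Item 4, Item 6, Item 7 (k = 6).
Σσ²ᵢ = 0.96 + 1.14 + 0.58 + 0.88 + 0.72 + 2.31 = 6.59
σ²_T = 6.59 + 2 × 3.83 = 14.25
α (item deleted) = (6/5)·(1 − 6.59/14.25) = 0.645

Cronbach's α = 0.645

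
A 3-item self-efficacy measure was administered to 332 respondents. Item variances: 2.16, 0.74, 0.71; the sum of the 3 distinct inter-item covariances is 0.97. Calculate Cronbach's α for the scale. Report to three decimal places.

Cronbach's α = 0.524

Σσᵢ² = 2.16 + 0.74 + 0.71 = 3.61
Sum of distinct covariances = 0.97
σ²_T = Σσᵢ² + 2·Σcov = 3.61 + 2 × 0.97 = 5.55
α = (3/2)·(1 − 3.61/5.55) = 0.524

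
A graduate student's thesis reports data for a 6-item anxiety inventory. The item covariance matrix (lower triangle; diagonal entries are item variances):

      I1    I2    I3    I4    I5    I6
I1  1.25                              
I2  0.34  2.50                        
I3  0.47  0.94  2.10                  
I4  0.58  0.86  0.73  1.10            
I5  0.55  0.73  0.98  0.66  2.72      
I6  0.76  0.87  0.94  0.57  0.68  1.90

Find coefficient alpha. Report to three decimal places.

α = 0.778

ΣVar(i) = 1.25 + 2.50 + 2.10 + 1.10 + 2.72 + 1.90 = 11.57
Sum of off-diagonal covariances = 10.66
Var(T) = 11.57 + 2 × 10.66 = 32.89
α = (k/(k−1))·(1 − ΣVar(i)/Var(T)) = (6/5)·(1 − 11.57/32.89) = 0.778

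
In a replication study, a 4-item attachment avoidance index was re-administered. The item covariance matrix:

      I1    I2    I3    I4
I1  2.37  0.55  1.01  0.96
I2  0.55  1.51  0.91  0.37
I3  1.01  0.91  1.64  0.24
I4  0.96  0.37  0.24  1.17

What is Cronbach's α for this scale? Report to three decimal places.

Cronbach's α = 0.729

sum of item variances = 2.37 + 1.51 + 1.64 + 1.17 = 6.69
Sum of off-diagonal covariances = 4.04
total variance = 6.69 + 2 × 4.04 = 14.77
α = (k/(k−1))·(1 − sum of item variances/total variance) = (4/3)·(1 − 6.69/14.77) = 0.729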